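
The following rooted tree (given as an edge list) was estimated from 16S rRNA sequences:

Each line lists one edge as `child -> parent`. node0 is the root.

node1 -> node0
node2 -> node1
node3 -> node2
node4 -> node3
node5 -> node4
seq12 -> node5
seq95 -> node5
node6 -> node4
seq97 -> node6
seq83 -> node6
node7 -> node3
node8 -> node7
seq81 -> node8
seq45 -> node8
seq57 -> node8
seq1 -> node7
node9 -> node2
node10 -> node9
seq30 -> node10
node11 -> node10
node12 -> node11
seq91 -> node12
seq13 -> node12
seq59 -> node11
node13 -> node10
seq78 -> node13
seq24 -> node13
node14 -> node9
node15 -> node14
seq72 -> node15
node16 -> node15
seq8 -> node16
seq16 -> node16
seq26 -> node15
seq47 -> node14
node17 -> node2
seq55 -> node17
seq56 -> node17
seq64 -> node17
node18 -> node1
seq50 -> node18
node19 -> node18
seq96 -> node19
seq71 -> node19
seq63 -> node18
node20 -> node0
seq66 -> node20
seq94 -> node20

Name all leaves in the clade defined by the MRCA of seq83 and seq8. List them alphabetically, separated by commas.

Tracing seq83: it sits inside (seq97,seq83).
Tracing seq8: it sits inside (seq8,seq16).
The smallest clade enclosing both is ((((seq12,seq95),(seq97,seq83)),((seq81,seq45,seq57),seq1)),((seq30,((seq91,seq13),seq59),(seq78,seq24)),((seq72,(seq8,seq16),seq26),seq47)),(seq55,seq56,seq64)); the answer is its 22 terminal taxa in alphabetical order.

seq1, seq12, seq13, seq16, seq24, seq26, seq30, seq45, seq47, seq55, seq56, seq57, seq59, seq64, seq72, seq78, seq8, seq81, seq83, seq91, seq95, seq97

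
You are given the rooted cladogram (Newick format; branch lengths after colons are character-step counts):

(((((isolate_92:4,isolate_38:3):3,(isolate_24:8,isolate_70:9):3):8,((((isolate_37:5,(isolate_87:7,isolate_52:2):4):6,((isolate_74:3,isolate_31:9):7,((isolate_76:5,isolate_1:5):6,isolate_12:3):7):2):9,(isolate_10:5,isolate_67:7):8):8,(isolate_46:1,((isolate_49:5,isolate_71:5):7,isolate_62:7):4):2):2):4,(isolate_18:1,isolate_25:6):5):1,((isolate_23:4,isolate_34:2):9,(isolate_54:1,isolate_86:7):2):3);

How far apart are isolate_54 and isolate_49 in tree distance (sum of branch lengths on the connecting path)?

The path runs isolate_54 → … → MRCA → … → isolate_49; the MRCA is the root of the tree.
Branch lengths along that path: 1 + 2 + 3 + 1 + 4 + 2 + 2 + 4 + 7 + 5 = 31.

31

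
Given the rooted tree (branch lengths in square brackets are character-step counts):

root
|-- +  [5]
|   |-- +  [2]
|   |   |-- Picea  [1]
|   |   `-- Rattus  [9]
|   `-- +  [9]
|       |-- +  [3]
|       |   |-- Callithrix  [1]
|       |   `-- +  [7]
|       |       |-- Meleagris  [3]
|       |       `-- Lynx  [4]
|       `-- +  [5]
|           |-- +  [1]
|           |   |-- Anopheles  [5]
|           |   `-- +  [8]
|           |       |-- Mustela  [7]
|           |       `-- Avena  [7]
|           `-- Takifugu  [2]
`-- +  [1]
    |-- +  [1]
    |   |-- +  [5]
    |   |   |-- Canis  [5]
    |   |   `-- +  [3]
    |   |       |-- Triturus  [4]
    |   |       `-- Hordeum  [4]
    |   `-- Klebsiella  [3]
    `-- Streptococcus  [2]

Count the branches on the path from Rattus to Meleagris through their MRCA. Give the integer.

6

The MRCA of Rattus and Meleagris is the node subtending ((Picea,Rattus),((Callithrix,(Meleagris,Lynx)),((Anopheles,(Mustela,Avena)),Takifugu))).
From Rattus up to that node: 2 branches. From Meleagris up to the same node: 4 branches. Total: 2 + 4 = 6.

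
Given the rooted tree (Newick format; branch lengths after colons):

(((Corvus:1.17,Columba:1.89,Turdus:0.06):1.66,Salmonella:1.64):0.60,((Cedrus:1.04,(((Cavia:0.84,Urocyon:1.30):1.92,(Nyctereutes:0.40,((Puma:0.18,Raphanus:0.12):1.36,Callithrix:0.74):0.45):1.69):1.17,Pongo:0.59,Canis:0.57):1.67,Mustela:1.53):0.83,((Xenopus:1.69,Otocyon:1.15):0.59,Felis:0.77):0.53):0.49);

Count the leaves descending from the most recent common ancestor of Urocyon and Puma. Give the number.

6

The MRCA of Urocyon and Puma is the node subtending ((Cavia,Urocyon),(Nyctereutes,((Puma,Raphanus),Callithrix))).
That clade contains 6 terminal taxa: Callithrix, Cavia, Nyctereutes, Puma, Raphanus, Urocyon.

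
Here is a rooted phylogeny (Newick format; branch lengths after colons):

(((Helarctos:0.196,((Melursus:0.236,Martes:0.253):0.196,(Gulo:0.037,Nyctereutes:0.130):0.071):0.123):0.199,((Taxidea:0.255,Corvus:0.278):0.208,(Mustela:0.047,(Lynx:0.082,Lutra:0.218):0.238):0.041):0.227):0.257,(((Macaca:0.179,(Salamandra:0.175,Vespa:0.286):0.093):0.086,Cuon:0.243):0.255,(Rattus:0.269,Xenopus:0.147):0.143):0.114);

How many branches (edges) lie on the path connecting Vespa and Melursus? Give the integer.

10

The MRCA of Vespa and Melursus is the root of the tree.
From Vespa up to that node: 5 branches. From Melursus up to the same node: 5 branches. Total: 5 + 5 = 10.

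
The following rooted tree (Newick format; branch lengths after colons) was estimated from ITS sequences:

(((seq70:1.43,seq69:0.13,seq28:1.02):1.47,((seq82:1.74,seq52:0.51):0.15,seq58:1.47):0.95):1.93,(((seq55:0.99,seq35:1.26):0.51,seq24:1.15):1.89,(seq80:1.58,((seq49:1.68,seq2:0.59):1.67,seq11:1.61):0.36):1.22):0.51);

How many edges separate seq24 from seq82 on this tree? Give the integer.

The MRCA of seq24 and seq82 is the root of the tree.
From seq24 up to that node: 3 branches. From seq82 up to the same node: 4 branches. Total: 3 + 4 = 7.

7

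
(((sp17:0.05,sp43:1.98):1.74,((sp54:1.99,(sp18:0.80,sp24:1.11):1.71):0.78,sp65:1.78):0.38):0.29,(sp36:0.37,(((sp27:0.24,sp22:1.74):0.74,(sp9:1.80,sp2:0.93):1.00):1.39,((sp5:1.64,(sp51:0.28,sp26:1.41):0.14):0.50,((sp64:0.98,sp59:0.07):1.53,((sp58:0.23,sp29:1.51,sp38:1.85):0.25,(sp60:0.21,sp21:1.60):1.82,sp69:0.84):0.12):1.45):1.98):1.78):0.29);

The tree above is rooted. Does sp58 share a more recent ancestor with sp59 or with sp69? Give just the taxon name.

The MRCA of sp58 and sp69 subtends ((sp58,sp29,sp38),(sp60,sp21),sp69) (6 taxa).
The MRCA of sp58 and sp59 subtends ((sp64,sp59),((sp58,sp29,sp38),(sp60,sp21),sp69)) (8 taxa).
The first is nested inside the second, so sp58 shares a more recent common ancestor with sp69.

sp69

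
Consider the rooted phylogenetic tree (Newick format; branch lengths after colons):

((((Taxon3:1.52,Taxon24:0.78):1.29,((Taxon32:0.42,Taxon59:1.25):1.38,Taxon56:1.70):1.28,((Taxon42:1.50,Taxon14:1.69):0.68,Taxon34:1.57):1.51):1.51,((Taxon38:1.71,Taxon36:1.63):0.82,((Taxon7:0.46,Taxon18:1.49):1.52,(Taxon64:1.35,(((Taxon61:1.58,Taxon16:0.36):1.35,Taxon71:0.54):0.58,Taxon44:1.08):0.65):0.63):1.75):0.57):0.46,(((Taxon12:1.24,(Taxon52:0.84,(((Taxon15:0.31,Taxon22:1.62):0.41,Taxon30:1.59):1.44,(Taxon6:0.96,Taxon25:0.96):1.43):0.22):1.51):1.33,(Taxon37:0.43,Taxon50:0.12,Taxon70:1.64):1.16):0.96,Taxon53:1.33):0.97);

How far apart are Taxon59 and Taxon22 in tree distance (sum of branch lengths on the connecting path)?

The path runs Taxon59 → … → MRCA → … → Taxon22; the MRCA is the root of the tree.
Branch lengths along that path: 1.25 + 1.38 + 1.28 + 1.51 + 0.46 + 0.97 + 0.96 + 1.33 + 1.51 + 0.22 + 1.44 + 0.41 + 1.62 = 14.34.

14.34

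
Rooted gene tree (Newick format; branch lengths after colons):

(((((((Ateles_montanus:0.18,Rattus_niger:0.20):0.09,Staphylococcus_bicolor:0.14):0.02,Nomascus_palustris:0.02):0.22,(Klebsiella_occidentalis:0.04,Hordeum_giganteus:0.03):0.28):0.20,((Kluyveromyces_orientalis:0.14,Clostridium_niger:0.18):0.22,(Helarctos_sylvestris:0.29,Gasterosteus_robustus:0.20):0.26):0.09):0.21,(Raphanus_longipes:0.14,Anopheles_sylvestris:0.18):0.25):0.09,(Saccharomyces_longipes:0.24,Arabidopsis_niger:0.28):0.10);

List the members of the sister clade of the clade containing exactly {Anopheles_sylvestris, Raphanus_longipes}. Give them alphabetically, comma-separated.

The clade containing exactly {Anopheles_sylvestris, Raphanus_longipes} attaches to the tree at the node subtending ((((((Ateles_montanus,Rattus_niger),Staphylococcus_bicolor),Nomascus_palustris),(Klebsiella_occidentalis,Hordeum_giganteus)),((Kluyveromyces_orientalis,Clostridium_niger),(Helarctos_sylvestris,Gasterosteus_robustus))),(Raphanus_longipes,Anopheles_sylvestris)).
The other lineage descending from that same node — the sister group — is (((((Ateles_montanus,Rattus_niger),Staphylococcus_bicolor),Nomascus_palustris),(Klebsiella_occidentalis,Hordeum_giganteus)),((Kluyveromyces_orientalis,Clostridium_niger),(Helarctos_sylvestris,Gasterosteus_robustus))); its 10 tips in alphabetical order are the answer.

Ateles_montanus, Clostridium_niger, Gasterosteus_robustus, Helarctos_sylvestris, Hordeum_giganteus, Klebsiella_occidentalis, Kluyveromyces_orientalis, Nomascus_palustris, Rattus_niger, Staphylococcus_bicolor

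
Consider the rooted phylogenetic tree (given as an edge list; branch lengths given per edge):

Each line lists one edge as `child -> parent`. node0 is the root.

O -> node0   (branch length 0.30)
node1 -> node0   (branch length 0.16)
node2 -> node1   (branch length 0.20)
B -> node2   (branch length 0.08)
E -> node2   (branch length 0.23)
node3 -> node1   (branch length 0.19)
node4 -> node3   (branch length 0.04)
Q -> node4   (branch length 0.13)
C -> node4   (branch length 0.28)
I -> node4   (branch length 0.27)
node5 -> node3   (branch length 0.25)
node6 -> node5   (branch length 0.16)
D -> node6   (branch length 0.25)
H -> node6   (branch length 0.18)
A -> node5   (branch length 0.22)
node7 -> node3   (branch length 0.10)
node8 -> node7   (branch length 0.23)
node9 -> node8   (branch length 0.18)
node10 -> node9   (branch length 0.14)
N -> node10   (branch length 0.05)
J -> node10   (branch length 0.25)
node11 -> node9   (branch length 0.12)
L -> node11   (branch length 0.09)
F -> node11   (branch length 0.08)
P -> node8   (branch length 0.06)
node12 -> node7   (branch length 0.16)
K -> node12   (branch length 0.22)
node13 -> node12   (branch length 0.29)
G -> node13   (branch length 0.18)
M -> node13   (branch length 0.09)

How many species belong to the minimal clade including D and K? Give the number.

14

The MRCA of D and K is the node subtending ((Q,C,I),((D,H),A),((((N,J),(L,F)),P),(K,(G,M)))).
That clade contains 14 terminal taxa: A, C, D, F, G, H, I, J, K, L, M, N, P, Q.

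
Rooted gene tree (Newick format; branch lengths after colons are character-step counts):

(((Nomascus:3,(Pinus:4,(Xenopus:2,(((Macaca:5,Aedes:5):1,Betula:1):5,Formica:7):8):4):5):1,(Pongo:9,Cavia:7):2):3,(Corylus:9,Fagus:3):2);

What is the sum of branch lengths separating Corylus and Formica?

39

The path runs Corylus → … → MRCA → … → Formica; the MRCA is the root of the tree.
Branch lengths along that path: 9 + 2 + 3 + 1 + 5 + 4 + 8 + 7 = 39.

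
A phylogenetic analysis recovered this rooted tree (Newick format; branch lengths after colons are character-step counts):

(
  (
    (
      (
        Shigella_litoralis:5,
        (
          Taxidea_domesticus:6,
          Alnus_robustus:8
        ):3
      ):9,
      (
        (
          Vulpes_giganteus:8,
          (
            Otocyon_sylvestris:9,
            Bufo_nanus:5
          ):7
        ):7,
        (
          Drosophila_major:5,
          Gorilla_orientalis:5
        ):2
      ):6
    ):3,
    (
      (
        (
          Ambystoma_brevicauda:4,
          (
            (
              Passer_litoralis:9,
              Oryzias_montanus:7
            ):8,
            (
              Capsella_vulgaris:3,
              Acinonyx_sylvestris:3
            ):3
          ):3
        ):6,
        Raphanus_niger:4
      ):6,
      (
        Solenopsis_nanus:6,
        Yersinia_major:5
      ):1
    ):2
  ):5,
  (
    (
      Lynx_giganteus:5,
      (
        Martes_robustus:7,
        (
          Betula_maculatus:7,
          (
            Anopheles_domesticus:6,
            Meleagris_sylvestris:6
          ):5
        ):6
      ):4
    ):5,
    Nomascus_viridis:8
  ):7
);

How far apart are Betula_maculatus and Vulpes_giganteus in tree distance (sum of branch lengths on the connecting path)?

58

The path runs Betula_maculatus → … → MRCA → … → Vulpes_giganteus; the MRCA is the root of the tree.
Branch lengths along that path: 7 + 6 + 4 + 5 + 7 + 5 + 3 + 6 + 7 + 8 = 58.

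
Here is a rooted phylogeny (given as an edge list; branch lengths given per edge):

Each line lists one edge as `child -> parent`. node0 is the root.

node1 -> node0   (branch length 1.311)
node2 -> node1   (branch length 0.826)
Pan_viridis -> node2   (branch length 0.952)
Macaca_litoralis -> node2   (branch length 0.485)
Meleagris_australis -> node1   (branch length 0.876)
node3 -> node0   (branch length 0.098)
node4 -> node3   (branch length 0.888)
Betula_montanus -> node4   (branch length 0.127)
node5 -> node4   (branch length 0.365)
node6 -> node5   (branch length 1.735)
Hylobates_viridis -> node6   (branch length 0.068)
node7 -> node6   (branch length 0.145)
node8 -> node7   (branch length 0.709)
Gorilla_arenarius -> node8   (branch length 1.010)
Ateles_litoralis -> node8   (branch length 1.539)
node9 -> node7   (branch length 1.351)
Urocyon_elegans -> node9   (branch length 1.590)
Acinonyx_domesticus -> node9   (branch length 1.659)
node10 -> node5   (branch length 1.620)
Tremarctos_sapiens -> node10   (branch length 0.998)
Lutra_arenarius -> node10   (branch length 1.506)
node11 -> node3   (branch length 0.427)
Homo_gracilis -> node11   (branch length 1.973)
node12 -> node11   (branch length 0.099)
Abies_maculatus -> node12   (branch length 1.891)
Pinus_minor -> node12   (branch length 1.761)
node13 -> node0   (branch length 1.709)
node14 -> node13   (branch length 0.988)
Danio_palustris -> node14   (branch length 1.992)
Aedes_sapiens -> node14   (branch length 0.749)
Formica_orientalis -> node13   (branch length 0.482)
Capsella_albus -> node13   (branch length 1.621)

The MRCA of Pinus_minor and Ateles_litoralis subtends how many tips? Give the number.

The MRCA of Pinus_minor and Ateles_litoralis is the node subtending ((Betula_montanus,((Hylobates_viridis,((Gorilla_arenarius,Ateles_litoralis),(Urocyon_elegans,Acinonyx_domesticus))),(Tremarctos_sapiens,Lutra_arenarius))),(Homo_gracilis,(Abies_maculatus,Pinus_minor))).
That clade contains 11 terminal taxa: Abies_maculatus, Acinonyx_domesticus, Ateles_litoralis, Betula_montanus, Gorilla_arenarius, Homo_gracilis, Hylobates_viridis, Lutra_arenarius, Pinus_minor, Tremarctos_sapiens, Urocyon_elegans.

11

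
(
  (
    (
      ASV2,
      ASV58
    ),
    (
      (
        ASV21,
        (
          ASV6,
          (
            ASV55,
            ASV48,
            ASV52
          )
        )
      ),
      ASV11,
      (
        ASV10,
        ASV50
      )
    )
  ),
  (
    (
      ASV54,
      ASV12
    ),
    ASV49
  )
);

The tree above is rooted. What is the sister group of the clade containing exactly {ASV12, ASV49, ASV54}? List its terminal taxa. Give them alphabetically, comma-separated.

ASV10, ASV11, ASV2, ASV21, ASV48, ASV50, ASV52, ASV55, ASV58, ASV6

The clade containing exactly {ASV12, ASV49, ASV54} attaches directly to the root of the tree.
The other lineage descending from that same node — the sister group — is ((ASV2,ASV58),((ASV21,(ASV6,(ASV55,ASV48,ASV52))),ASV11,(ASV10,ASV50))); its 10 tips in alphabetical order are the answer.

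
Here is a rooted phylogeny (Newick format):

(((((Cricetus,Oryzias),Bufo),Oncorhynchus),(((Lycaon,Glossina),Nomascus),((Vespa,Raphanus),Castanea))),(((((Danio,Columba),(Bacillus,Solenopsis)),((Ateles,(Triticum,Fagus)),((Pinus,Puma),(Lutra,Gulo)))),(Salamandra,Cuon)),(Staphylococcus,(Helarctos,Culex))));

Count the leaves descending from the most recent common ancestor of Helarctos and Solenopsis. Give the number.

16

The MRCA of Helarctos and Solenopsis is the node subtending (((((Danio,Columba),(Bacillus,Solenopsis)),((Ateles,(Triticum,Fagus)),((Pinus,Puma),(Lutra,Gulo)))),(Salamandra,Cuon)),(Staphylococcus,(Helarctos,Culex))).
That clade contains 16 terminal taxa: Ateles, Bacillus, Columba, Culex, Cuon, Danio, Fagus, Gulo, Helarctos, Lutra, Pinus, Puma, Salamandra, Solenopsis, Staphylococcus, Triticum.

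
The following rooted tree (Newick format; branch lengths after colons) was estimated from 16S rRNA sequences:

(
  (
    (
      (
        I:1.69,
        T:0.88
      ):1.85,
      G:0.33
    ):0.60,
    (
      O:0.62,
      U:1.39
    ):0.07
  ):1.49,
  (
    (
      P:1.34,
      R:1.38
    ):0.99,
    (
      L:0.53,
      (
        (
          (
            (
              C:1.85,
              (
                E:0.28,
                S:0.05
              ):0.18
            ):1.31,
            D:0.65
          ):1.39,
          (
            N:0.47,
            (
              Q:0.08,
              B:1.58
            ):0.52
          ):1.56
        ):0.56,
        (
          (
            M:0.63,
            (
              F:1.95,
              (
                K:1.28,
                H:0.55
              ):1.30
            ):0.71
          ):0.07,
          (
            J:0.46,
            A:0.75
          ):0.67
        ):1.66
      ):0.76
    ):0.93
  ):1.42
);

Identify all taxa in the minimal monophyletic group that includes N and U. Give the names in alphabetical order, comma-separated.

A, B, C, D, E, F, G, H, I, J, K, L, M, N, O, P, Q, R, S, T, U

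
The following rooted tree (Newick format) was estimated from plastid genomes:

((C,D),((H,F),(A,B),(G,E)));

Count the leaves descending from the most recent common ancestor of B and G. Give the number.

6

The MRCA of B and G is the node subtending ((H,F),(A,B),(G,E)).
That clade contains 6 terminal taxa: A, B, E, F, G, H.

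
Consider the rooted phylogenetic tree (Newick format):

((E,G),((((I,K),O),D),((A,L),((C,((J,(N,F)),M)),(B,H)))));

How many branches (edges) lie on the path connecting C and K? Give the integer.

The MRCA of C and K is the node subtending ((((I,K),O),D),((A,L),((C,((J,(N,F)),M)),(B,H)))).
From C up to that node: 4 branches. From K up to the same node: 4 branches. Total: 4 + 4 = 8.

8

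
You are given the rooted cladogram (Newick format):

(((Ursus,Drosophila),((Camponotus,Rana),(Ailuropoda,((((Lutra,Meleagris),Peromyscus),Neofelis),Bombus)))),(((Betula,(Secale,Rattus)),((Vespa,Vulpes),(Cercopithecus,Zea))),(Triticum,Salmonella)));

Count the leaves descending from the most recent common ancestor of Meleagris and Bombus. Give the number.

5

The MRCA of Meleagris and Bombus is the node subtending ((((Lutra,Meleagris),Peromyscus),Neofelis),Bombus).
That clade contains 5 terminal taxa: Bombus, Lutra, Meleagris, Neofelis, Peromyscus.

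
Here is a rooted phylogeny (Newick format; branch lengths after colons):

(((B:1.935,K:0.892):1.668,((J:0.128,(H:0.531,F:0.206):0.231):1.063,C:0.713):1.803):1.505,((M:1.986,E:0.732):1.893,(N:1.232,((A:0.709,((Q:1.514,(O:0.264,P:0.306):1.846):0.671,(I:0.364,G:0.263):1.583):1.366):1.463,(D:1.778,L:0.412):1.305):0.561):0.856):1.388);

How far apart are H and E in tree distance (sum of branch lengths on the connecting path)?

9.146

The path runs H → … → MRCA → … → E; the MRCA is the root of the tree.
Branch lengths along that path: 0.531 + 0.231 + 1.063 + 1.803 + 1.505 + 1.388 + 1.893 + 0.732 = 9.146.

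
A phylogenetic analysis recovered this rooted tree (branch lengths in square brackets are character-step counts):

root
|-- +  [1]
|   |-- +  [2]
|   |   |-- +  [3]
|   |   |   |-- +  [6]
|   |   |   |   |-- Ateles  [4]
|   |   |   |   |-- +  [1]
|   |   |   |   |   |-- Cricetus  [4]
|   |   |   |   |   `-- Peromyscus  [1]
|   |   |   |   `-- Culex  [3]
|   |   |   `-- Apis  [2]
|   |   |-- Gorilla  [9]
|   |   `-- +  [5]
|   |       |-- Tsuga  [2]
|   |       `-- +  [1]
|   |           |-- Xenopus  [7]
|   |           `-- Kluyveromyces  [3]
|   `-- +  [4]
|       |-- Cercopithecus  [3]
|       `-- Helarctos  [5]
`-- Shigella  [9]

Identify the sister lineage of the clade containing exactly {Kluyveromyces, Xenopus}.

The clade containing exactly {Kluyveromyces, Xenopus} attaches to the tree at the node subtending (Tsuga,(Xenopus,Kluyveromyces)).
The other lineage descending from that same node — the sister group — is the single tip Tsuga.

Tsuga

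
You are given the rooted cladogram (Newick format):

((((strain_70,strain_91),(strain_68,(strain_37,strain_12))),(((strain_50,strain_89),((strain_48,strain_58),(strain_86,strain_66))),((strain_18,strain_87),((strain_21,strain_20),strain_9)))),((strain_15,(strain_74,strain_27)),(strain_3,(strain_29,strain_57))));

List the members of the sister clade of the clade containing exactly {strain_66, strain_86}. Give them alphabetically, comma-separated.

strain_48, strain_58

The clade containing exactly {strain_66, strain_86} attaches to the tree at the node subtending ((strain_48,strain_58),(strain_86,strain_66)).
The other lineage descending from that same node — the sister group — is (strain_48,strain_58); its 2 tips in alphabetical order are the answer.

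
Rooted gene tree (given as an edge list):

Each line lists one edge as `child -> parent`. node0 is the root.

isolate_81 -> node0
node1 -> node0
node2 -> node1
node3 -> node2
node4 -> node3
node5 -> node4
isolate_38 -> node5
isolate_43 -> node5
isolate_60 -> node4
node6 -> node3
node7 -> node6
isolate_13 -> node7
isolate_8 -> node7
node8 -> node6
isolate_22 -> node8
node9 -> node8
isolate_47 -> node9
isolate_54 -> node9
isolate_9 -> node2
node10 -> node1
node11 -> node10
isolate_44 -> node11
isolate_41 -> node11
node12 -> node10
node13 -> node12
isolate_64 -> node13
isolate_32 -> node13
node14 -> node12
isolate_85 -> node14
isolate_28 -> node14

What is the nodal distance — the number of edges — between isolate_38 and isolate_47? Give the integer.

The MRCA of isolate_38 and isolate_47 is the node subtending (((isolate_38,isolate_43),isolate_60),((isolate_13,isolate_8),(isolate_22,(isolate_47,isolate_54)))).
From isolate_38 up to that node: 3 branches. From isolate_47 up to the same node: 4 branches. Total: 3 + 4 = 7.

7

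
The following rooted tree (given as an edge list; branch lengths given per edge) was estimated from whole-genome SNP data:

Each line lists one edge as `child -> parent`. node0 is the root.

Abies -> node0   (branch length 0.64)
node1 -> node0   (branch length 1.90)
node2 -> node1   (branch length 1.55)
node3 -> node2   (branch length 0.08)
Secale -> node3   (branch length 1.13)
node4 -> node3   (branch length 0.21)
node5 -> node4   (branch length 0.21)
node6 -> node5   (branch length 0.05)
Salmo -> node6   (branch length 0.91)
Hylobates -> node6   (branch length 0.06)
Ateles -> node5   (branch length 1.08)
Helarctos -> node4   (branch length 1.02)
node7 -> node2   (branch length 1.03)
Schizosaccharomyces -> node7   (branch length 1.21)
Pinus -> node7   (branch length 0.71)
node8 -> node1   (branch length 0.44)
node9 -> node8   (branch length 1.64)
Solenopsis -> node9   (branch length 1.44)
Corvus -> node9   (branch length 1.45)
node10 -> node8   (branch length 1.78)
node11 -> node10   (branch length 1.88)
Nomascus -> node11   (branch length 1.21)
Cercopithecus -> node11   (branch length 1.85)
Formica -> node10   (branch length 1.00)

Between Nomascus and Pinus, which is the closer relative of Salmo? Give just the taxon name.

The MRCA of Salmo and Pinus subtends ((Secale,(((Salmo,Hylobates),Ateles),Helarctos)),(Schizosaccharomyces,Pinus)) (7 taxa).
The MRCA of Salmo and Nomascus subtends (((Secale,(((Salmo,Hylobates),Ateles),Helarctos)),(Schizosaccharomyces,Pinus)),((Solenopsis,Corvus),((Nomascus,Cercopithecus),Formica))) (12 taxa).
The first is nested inside the second, so Salmo shares a more recent common ancestor with Pinus.

Pinus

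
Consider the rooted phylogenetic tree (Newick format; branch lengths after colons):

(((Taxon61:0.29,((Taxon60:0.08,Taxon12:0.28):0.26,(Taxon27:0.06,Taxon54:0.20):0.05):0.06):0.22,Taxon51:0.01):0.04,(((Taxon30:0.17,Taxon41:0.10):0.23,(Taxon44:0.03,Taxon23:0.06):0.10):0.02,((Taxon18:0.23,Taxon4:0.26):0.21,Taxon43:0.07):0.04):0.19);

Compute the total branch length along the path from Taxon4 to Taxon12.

1.56

The path runs Taxon4 → … → MRCA → … → Taxon12; the MRCA is the root of the tree.
Branch lengths along that path: 0.26 + 0.21 + 0.04 + 0.19 + 0.04 + 0.22 + 0.06 + 0.26 + 0.28 = 1.56.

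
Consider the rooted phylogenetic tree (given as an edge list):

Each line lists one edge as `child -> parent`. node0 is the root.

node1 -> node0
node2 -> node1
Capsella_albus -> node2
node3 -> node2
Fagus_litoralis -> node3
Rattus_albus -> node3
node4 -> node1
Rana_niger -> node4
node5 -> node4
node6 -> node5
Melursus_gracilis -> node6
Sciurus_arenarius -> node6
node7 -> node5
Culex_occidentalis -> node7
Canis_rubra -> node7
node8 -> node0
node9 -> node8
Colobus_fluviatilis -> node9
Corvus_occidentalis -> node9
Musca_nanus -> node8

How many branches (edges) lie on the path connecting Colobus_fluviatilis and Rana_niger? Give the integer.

6

The MRCA of Colobus_fluviatilis and Rana_niger is the root of the tree.
From Colobus_fluviatilis up to that node: 3 branches. From Rana_niger up to the same node: 3 branches. Total: 3 + 3 = 6.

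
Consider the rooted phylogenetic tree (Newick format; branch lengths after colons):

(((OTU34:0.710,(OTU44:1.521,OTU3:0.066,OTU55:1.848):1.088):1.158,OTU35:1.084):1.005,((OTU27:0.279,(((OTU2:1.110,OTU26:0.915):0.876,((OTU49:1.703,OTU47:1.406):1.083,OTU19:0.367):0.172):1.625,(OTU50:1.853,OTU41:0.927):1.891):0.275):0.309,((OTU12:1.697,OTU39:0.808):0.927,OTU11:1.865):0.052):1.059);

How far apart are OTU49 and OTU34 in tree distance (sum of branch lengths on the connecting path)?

9.099

The path runs OTU49 → … → MRCA → … → OTU34; the MRCA is the root of the tree.
Branch lengths along that path: 1.703 + 1.083 + 0.172 + 1.625 + 0.275 + 0.309 + 1.059 + 1.005 + 1.158 + 0.710 = 9.099.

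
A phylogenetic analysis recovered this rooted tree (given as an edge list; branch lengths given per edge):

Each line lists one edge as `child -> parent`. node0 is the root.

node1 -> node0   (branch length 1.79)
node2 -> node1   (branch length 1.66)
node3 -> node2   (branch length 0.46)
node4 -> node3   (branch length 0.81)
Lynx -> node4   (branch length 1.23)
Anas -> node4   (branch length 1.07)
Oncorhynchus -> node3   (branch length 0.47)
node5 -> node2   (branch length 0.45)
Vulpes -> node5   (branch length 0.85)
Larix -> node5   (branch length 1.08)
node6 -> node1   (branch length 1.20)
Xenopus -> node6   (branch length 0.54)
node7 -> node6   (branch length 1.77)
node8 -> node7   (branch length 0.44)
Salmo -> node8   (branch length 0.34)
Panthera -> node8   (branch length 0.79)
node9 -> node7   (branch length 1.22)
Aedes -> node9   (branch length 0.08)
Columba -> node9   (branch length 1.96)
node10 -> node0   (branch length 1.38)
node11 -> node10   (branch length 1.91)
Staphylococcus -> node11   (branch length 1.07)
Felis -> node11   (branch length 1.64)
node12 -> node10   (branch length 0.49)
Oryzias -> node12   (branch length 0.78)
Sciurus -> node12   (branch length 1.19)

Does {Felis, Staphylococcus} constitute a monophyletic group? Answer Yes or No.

The most recent common ancestor of these taxa subtends (Staphylococcus,Felis).
That clade has exactly 2 tips — every listed taxon and nothing else — so the group is monophyletic.

Yes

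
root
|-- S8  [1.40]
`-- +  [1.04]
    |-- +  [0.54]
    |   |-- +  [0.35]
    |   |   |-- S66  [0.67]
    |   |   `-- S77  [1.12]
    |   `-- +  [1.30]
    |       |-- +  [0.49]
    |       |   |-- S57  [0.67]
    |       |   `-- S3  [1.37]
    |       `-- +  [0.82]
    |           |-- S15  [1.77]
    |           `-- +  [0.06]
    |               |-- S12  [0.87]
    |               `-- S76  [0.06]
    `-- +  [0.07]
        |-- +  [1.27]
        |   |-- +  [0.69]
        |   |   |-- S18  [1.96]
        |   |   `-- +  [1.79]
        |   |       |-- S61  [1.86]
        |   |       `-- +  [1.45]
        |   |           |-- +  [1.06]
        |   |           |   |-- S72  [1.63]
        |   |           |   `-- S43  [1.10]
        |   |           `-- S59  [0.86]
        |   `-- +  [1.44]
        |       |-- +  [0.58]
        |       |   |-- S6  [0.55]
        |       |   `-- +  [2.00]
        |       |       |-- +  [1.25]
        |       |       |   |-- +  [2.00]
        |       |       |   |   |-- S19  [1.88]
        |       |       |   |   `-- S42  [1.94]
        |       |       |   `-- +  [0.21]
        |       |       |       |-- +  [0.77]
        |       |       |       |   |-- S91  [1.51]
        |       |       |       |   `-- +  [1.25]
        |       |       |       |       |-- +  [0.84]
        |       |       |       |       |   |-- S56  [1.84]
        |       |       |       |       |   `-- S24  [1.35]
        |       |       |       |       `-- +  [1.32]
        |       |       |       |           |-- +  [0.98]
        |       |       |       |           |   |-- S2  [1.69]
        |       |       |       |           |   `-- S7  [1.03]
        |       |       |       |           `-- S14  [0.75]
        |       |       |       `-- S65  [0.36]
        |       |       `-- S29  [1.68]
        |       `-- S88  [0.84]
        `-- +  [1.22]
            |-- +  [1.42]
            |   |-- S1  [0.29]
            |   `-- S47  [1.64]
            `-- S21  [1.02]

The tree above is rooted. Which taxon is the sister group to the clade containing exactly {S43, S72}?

S59

The clade containing exactly {S43, S72} attaches to the tree at the node subtending ((S72,S43),S59).
The other lineage descending from that same node — the sister group — is the single tip S59.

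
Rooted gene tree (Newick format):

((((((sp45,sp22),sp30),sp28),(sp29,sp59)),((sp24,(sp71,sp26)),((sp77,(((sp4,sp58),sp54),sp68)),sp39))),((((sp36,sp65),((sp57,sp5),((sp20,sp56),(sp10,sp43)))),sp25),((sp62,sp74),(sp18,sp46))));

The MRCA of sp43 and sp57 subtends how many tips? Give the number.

6

The MRCA of sp43 and sp57 is the node subtending ((sp57,sp5),((sp20,sp56),(sp10,sp43))).
That clade contains 6 terminal taxa: sp10, sp20, sp43, sp5, sp56, sp57.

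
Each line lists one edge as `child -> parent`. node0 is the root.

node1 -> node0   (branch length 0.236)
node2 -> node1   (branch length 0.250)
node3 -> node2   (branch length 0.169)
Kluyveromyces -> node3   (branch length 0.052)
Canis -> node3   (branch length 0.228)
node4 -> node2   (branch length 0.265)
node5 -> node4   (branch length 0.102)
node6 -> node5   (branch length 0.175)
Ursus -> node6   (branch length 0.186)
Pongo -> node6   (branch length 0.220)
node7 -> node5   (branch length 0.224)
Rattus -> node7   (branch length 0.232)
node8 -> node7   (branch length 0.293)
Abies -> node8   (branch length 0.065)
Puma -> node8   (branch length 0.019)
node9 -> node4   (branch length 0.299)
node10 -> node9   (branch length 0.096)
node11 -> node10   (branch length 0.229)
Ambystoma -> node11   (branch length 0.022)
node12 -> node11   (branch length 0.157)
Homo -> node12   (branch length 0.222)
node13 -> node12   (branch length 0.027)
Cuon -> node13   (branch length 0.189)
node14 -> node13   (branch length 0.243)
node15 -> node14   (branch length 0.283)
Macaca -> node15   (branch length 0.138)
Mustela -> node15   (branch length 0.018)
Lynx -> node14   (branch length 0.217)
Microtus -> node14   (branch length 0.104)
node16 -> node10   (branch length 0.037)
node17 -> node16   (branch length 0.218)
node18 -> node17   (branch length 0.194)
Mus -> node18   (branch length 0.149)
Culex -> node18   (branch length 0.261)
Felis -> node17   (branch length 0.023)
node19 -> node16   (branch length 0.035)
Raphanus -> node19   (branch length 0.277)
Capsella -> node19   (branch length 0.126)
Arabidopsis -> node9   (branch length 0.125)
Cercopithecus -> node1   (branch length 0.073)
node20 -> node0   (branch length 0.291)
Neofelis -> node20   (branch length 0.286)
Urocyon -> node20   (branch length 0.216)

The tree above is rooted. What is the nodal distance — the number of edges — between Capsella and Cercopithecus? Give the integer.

8

The MRCA of Capsella and Cercopithecus is the node subtending (((Kluyveromyces,Canis),(((Ursus,Pongo),(Rattus,(Abies,Puma))),(((Ambystoma,(Homo,(Cuon,((Macaca,Mustela),Lynx,Microtus)))),(((Mus,Culex),Felis),(Raphanus,Capsella))),Arabidopsis))),Cercopithecus).
From Capsella up to that node: 7 branches. From Cercopithecus up to the same node: 1 branch. Total: 7 + 1 = 8.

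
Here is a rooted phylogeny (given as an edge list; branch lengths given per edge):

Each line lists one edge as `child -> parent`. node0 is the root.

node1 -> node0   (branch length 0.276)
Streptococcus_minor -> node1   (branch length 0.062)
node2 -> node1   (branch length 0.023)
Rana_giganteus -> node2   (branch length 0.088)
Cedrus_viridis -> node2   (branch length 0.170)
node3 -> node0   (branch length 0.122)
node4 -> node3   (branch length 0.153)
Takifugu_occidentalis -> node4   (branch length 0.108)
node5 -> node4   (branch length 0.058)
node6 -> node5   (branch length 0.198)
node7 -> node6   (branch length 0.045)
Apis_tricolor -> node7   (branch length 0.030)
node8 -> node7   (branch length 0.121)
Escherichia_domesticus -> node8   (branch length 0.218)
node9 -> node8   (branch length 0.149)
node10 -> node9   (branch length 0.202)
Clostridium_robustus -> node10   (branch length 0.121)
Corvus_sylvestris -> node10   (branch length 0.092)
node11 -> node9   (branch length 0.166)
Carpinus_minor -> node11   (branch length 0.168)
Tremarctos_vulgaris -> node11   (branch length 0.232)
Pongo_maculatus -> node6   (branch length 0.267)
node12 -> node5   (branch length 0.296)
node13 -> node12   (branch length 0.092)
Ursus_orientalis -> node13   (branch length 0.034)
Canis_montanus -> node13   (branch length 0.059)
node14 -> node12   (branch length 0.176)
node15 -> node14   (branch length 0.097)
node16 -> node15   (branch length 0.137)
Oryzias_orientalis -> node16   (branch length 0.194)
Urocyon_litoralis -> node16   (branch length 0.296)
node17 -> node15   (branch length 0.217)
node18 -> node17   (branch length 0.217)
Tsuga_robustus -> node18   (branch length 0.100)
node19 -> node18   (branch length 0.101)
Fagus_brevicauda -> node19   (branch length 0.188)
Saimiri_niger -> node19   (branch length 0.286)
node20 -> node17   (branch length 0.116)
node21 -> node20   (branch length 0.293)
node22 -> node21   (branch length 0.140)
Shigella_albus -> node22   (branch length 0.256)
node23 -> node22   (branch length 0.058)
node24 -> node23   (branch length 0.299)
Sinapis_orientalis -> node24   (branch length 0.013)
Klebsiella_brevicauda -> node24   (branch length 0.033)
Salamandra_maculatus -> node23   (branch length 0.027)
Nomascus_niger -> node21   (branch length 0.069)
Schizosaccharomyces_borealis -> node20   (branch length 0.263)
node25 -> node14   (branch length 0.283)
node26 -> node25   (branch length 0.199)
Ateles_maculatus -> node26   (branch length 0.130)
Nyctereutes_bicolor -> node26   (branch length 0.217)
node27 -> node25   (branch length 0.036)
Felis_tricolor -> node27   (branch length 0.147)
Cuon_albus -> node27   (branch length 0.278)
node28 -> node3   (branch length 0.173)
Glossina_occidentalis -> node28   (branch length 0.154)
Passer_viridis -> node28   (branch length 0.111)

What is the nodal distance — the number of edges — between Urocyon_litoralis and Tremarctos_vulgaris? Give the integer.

The MRCA of Urocyon_litoralis and Tremarctos_vulgaris is the node subtending (((Apis_tricolor,(Escherichia_domesticus,((Clostridium_robustus,Corvus_sylvestris),(Carpinus_minor,Tremarctos_vulgaris)))),Pongo_maculatus),((Ursus_orientalis,Canis_montanus),(((Oryzias_orientalis,Urocyon_litoralis),((Tsuga_robustus,(Fagus_brevicauda,Saimiri_niger)),(((Shigella_albus,((Sinapis_orientalis,Klebsiella_brevicauda),Salamandra_maculatus)),Nomascus_niger),Schizosaccharomyces_borealis))),((Ateles_maculatus,Nyctereutes_bicolor),(Felis_tricolor,Cuon_albus))))).
From Urocyon_litoralis up to that node: 5 branches. From Tremarctos_vulgaris up to the same node: 6 branches. Total: 5 + 6 = 11.

11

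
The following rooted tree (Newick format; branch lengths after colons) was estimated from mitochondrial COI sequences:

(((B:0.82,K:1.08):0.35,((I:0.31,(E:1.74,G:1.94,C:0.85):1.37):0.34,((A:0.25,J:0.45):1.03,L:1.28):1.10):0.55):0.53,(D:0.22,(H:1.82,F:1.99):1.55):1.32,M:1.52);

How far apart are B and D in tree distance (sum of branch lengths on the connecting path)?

3.24

The path runs B → … → MRCA → … → D; the MRCA is the root of the tree.
Branch lengths along that path: 0.82 + 0.35 + 0.53 + 1.32 + 0.22 = 3.24.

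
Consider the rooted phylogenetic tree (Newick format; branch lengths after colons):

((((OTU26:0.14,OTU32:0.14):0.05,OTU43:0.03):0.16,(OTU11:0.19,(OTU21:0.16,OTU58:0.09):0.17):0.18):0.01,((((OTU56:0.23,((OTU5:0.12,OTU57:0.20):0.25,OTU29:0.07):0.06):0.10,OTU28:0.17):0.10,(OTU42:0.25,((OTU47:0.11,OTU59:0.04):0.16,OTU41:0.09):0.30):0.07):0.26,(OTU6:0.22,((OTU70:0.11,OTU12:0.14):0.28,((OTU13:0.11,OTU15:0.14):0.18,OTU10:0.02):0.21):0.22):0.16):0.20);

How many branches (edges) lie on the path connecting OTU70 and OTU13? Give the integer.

5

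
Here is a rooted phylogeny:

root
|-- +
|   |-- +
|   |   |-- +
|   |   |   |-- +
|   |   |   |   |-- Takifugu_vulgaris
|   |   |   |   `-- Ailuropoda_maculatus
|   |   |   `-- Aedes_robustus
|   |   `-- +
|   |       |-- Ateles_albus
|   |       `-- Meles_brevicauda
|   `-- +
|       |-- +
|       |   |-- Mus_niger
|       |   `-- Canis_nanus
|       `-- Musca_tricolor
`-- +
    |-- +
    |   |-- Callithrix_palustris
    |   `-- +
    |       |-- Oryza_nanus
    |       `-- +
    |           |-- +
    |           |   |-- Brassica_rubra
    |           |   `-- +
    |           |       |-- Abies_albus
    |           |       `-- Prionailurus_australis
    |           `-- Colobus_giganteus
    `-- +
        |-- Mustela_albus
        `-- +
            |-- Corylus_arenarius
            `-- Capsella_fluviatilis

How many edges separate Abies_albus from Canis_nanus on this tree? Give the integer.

11

The MRCA of Abies_albus and Canis_nanus is the root of the tree.
From Abies_albus up to that node: 7 branches. From Canis_nanus up to the same node: 4 branches. Total: 7 + 4 = 11.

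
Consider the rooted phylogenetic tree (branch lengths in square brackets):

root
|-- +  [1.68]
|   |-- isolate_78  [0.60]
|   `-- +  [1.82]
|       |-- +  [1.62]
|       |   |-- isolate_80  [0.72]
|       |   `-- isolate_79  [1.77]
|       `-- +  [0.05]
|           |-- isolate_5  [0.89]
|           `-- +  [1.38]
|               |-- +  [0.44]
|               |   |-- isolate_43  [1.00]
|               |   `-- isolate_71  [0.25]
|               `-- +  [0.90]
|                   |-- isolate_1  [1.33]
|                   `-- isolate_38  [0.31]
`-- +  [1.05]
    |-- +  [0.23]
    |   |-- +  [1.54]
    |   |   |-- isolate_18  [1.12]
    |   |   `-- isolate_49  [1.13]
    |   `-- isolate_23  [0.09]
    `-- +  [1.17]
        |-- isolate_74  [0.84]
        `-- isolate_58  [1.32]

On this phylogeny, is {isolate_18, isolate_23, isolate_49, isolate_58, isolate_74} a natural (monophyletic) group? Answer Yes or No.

Yes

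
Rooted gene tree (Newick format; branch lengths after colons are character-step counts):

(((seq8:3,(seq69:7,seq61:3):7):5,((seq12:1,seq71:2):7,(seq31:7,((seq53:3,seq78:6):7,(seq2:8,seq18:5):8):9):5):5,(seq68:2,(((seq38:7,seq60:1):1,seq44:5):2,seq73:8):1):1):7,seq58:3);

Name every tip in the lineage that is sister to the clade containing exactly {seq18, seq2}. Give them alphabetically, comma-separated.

The clade containing exactly {seq18, seq2} attaches to the tree at the node subtending ((seq53,seq78),(seq2,seq18)).
The other lineage descending from that same node — the sister group — is (seq53,seq78); its 2 tips in alphabetical order are the answer.

seq53, seq78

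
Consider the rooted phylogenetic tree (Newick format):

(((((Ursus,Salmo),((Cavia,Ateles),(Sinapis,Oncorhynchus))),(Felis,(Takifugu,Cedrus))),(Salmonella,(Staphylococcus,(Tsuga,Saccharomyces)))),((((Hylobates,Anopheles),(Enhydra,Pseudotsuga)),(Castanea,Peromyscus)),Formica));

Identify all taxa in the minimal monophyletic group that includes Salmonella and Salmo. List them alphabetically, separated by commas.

Tracing Salmonella: it sits inside (Salmonella,(Staphylococcus,(Tsuga,Saccharomyces))).
Tracing Salmo: it sits inside (Ursus,Salmo).
The smallest clade enclosing both is ((((Ursus,Salmo),((Cavia,Ateles),(Sinapis,Oncorhynchus))),(Felis,(Takifugu,Cedrus))),(Salmonella,(Staphylococcus,(Tsuga,Saccharomyces)))); the answer is its 13 terminal taxa in alphabetical order.

Ateles, Cavia, Cedrus, Felis, Oncorhynchus, Saccharomyces, Salmo, Salmonella, Sinapis, Staphylococcus, Takifugu, Tsuga, Ursus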